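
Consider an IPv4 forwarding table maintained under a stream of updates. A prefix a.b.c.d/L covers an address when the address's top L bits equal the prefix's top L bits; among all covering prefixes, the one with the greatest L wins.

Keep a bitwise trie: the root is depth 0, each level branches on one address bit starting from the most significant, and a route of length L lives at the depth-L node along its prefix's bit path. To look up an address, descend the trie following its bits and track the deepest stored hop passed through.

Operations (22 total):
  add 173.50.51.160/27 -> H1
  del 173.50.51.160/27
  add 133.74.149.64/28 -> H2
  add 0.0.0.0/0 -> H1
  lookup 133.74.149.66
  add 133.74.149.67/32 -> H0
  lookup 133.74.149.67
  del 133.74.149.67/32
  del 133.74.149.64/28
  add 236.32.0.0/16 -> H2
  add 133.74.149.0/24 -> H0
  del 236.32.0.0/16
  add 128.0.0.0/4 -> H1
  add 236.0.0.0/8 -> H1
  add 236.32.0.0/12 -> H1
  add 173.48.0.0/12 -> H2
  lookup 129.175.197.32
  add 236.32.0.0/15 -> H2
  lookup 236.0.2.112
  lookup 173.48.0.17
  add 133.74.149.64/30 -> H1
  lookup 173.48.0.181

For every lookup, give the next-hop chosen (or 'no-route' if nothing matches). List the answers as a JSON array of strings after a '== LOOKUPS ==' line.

Process each operation:
  + 173.50.51.160/27 (H1) depth=27
  del 173.50.51.160/27 (clear depth 27)
  + 133.74.149.64/28 (H2) depth=28
  + 0.0.0.0/0 (H1) depth=0
  lookup 133.74.149.66: bits 1000010101001010100101010100 walk d0:H1→d1:-→d2:-→d3:-→d4:-→d5:-→d6:-→d7:-→d8:-→d9:-→d10:-→d11:-→d12:-→d13:-→d14:-→d15:-→d16:-→d17:-→d18:-→d19:-→d20:-→d21:-→d22:-→d23:-→d24:-→d25:-→d26:-→d27:-→d28:H2 -> H2
  + 133.74.149.67/32 (H0) depth=32
  lookup 133.74.149.67: bits 10000101010010101001010101000011 walk d0:H1→d1:-→d2:-→d3:-→d4:-→d5:-→d6:-→d7:-→d8:-→d9:-→d10:-→d11:-→d12:-→d13:-→d14:-→d15:-→d16:-→d17:-→d18:-→d19:-→d20:-→d21:-→d22:-→d23:-→d24:-→d25:-→d26:-→d27:-→d28:H2→d29:-→d30:-→d31:-→d32:H0 -> H0
  del 133.74.149.67/32 (clear depth 32)
  del 133.74.149.64/28 (clear depth 28)
  + 236.32.0.0/16 (H2) depth=16
  + 133.74.149.0/24 (H0) depth=24
  del 236.32.0.0/16 (clear depth 16)
  + 128.0.0.0/4 (H1) depth=4
  + 236.0.0.0/8 (H1) depth=8
  + 236.32.0.0/12 (H1) depth=12
  + 173.48.0.0/12 (H2) depth=12
  lookup 129.175.197.32: bits 10000 walk d0:H1→d1:-→d2:-→d3:-→d4:H1→d5:- -> H1
  + 236.32.0.0/15 (H2) depth=15
  lookup 236.0.2.112: bits 1110110000 walk d0:H1→d1:-→d2:-→d3:-→d4:-→d5:-→d6:-→d7:-→d8:H1→d9:-→d10:- -> H1
  lookup 173.48.0.17: bits 10101101001100 walk d0:H1→d1:-→d2:-→d3:-→d4:-→d5:-→d6:-→d7:-→d8:-→d9:-→d10:-→d11:-→d12:H2→d13:-→d14:- -> H2
  + 133.74.149.64/30 (H1) depth=30
  lookup 173.48.0.181: bits 10101101001100 walk d0:H1→d1:-→d2:-→d3:-→d4:-→d5:-→d6:-→d7:-→d8:-→d9:-→d10:-→d11:-→d12:H2→d13:-→d14:- -> H2

== LOOKUPS ==
["H2","H0","H1","H1","H2","H2"]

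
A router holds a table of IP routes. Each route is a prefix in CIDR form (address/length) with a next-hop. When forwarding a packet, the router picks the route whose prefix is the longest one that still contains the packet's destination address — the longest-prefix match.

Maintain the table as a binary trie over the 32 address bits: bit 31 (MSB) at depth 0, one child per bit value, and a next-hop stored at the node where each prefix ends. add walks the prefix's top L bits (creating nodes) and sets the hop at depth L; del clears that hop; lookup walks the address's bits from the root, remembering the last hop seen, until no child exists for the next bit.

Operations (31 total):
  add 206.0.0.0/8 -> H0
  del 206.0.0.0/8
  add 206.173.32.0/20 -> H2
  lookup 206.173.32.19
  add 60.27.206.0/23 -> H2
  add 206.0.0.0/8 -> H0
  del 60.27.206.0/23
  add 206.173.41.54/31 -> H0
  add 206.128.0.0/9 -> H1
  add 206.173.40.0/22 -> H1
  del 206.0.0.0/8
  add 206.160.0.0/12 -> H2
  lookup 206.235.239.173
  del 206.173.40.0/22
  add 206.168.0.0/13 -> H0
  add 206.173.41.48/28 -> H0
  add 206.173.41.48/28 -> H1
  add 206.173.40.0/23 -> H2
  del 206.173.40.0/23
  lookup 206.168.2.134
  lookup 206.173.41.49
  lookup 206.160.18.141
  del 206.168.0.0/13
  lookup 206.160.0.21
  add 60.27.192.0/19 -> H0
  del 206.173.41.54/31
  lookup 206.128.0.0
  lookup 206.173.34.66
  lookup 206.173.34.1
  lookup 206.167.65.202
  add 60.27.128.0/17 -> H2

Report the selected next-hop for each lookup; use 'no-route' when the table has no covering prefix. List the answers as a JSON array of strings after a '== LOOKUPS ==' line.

Trace:
  add 206.0.0.0/8 -> H0 at depth 8
  - 206.0.0.0/8 clear@8
  add 206.173.32.0/20 -> H2 at depth 20
  lookup 206.173.32.19: bits 11001110101011010010 walk d0:-→d1:-→d2:-→d3:-→d4:-→d5:-→d6:-→d7:-→d8:-→d9:-→d10:-→d11:-→d12:-→d13:-→d14:-→d15:-→d16:-→d17:-→d18:-→d19:-→d20:H2 -> H2
  add 60.27.206.0/23 -> H2 at depth 23
  add 206.0.0.0/8 -> H0 at depth 8
  - 60.27.206.0/23 clear@23
  add 206.173.41.54/31 -> H0 at depth 31
  add 206.128.0.0/9 -> H1 at depth 9
  add 206.173.40.0/22 -> H1 at depth 22
  - 206.0.0.0/8 clear@8
  add 206.160.0.0/12 -> H2 at depth 12
  lookup 206.235.239.173: bits 110011101 walk d0:-→d1:-→d2:-→d3:-→d4:-→d5:-→d6:-→d7:-→d8:-→d9:H1 -> H1
  - 206.173.40.0/22 clear@22
  add 206.168.0.0/13 -> H0 at depth 13
  add 206.173.41.48/28 -> H0 at depth 28
  add 206.173.41.48/28 -> H1 at depth 28
  add 206.173.40.0/23 -> H2 at depth 23
  - 206.173.40.0/23 clear@23
  lookup 206.168.2.134: bits 1100111010101 walk d0:-→d1:-→d2:-→d3:-→d4:-→d5:-→d6:-→d7:-→d8:-→d9:H1→d10:-→d11:-→d12:H2→d13:H0 -> H0
  lookup 206.173.41.49: bits 11001110101011010010100100110 walk d0:-→d1:-→d2:-→d3:-→d4:-→d5:-→d6:-→d7:-→d8:-→d9:H1→d10:-→d11:-→d12:H2→d13:H0→d14:-→d15:-→d16:-→d17:-→d18:-→d19:-→d20:H2→d21:-→d22:-→d23:-→d24:-→d25:-→d26:-→d27:-→d28:H1→d29:- -> H1
  lookup 206.160.18.141: bits 110011101010 walk d0:-→d1:-→d2:-→d3:-→d4:-→d5:-→d6:-→d7:-→d8:-→d9:H1→d10:-→d11:-→d12:H2 -> H2
  - 206.168.0.0/13 clear@13
  lookup 206.160.0.21: bits 110011101010 walk d0:-→d1:-→d2:-→d3:-→d4:-→d5:-→d6:-→d7:-→d8:-→d9:H1→d10:-→d11:-→d12:H2 -> H2
  add 60.27.192.0/19 -> H0 at depth 19
  - 206.173.41.54/31 clear@31
  lookup 206.128.0.0: bits 1100111010 walk d0:-→d1:-→d2:-→d3:-→d4:-→d5:-→d6:-→d7:-→d8:-→d9:H1→d10:- -> H1
  lookup 206.173.34.66: bits 11001110101011010010 walk d0:-→d1:-→d2:-→d3:-→d4:-→d5:-→d6:-→d7:-→d8:-→d9:H1→d10:-→d11:-→d12:H2→d13:-→d14:-→d15:-→d16:-→d17:-→d18:-→d19:-→d20:H2 -> H2
  lookup 206.173.34.1: bits 11001110101011010010 walk d0:-→d1:-→d2:-→d3:-→d4:-→d5:-→d6:-→d7:-→d8:-→d9:H1→d10:-→d11:-→d12:H2→d13:-→d14:-→d15:-→d16:-→d17:-→d18:-→d19:-→d20:H2 -> H2
  lookup 206.167.65.202: bits 110011101010 walk d0:-→d1:-→d2:-→d3:-→d4:-→d5:-→d6:-→d7:-→d8:-→d9:H1→d10:-→d11:-→d12:H2 -> H2
  add 60.27.128.0/17 -> H2 at depth 17

== LOOKUPS ==
["H2","H1","H0","H1","H2","H2","H1","H2","H2","H2"]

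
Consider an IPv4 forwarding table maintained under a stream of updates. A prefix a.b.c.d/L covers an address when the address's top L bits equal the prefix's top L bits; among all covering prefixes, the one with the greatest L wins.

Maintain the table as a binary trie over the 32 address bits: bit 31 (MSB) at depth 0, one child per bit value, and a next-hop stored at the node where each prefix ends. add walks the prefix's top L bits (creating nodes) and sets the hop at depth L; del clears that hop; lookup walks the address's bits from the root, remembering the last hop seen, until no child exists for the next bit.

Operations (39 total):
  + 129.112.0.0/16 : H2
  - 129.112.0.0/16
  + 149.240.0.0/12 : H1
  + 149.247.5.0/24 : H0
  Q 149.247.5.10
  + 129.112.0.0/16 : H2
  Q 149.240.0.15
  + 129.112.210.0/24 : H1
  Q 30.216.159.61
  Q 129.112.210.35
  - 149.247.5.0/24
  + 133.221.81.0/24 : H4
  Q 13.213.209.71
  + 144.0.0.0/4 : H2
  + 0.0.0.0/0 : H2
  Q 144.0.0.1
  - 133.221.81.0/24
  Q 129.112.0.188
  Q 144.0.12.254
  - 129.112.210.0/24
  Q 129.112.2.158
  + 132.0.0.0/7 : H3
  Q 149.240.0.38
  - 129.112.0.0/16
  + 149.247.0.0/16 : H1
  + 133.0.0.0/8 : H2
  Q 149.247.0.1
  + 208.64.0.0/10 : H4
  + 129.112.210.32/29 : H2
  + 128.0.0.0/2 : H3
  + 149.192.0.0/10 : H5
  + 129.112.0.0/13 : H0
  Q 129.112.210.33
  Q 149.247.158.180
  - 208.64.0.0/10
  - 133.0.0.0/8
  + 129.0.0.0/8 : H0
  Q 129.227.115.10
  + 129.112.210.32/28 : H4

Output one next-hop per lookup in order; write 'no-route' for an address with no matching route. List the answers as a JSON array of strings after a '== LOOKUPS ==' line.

Apply in order:
  add 129.112.0.0/16 -> H2 at depth 16
  del 129.112.0.0/16 (clear depth 16)
  add 149.240.0.0/12 -> H1 at depth 12
  add 149.247.5.0/24 -> H0 at depth 24
  lookup 149.247.5.10: bits 100101011111011100000101 walk d0:-→d1:-→d2:-→d3:-→d4:-→d5:-→d6:-→d7:-→d8:-→d9:-→d10:-→d11:-→d12:H1→d13:-→d14:-→d15:-→d16:-→d17:-→d18:-→d19:-→d20:-→d21:-→d22:-→d23:-→d24:H0 -> H0
  add 129.112.0.0/16 -> H2 at depth 16
  lookup 149.240.0.15: bits 1001010111110 walk d0:-→d1:-→d2:-→d3:-→d4:-→d5:-→d6:-→d7:-→d8:-→d9:-→d10:-→d11:-→d12:H1→d13:- -> H1
  add 129.112.210.0/24 -> H1 at depth 24
  lookup 30.216.159.61: bits ε walk d0:- -> no-route
  lookup 129.112.210.35: bits 100000010111000011010010 walk d0:-→d1:-→d2:-→d3:-→d4:-→d5:-→d6:-→d7:-→d8:-→d9:-→d10:-→d11:-→d12:-→d13:-→d14:-→d15:-→d16:H2→d17:-→d18:-→d19:-→d20:-→d21:-→d22:-→d23:-→d24:H1 -> H1
  del 149.247.5.0/24 (clear depth 24)
  add 133.221.81.0/24 -> H4 at depth 24
  lookup 13.213.209.71: bits ε walk d0:- -> no-route
  add 144.0.0.0/4 -> H2 at depth 4
  add 0.0.0.0/0 -> H2 at depth 0
  lookup 144.0.0.1: bits 10010 walk d0:H2→d1:-→d2:-→d3:-→d4:H2→d5:- -> H2
  del 133.221.81.0/24 (clear depth 24)
  lookup 129.112.0.188: bits 1000000101110000 walk d0:H2→d1:-→d2:-→d3:-→d4:-→d5:-→d6:-→d7:-→d8:-→d9:-→d10:-→d11:-→d12:-→d13:-→d14:-→d15:-→d16:H2 -> H2
  lookup 144.0.12.254: bits 10010 walk d0:H2→d1:-→d2:-→d3:-→d4:H2→d5:- -> H2
  del 129.112.210.0/24 (clear depth 24)
  lookup 129.112.2.158: bits 1000000101110000 walk d0:H2→d1:-→d2:-→d3:-→d4:-→d5:-→d6:-→d7:-→d8:-→d9:-→d10:-→d11:-→d12:-→d13:-→d14:-→d15:-→d16:H2 -> H2
  add 132.0.0.0/7 -> H3 at depth 7
  lookup 149.240.0.38: bits 1001010111110 walk d0:H2→d1:-→d2:-→d3:-→d4:H2→d5:-→d6:-→d7:-→d8:-→d9:-→d10:-→d11:-→d12:H1→d13:- -> H1
  del 129.112.0.0/16 (clear depth 16)
  add 149.247.0.0/16 -> H1 at depth 16
  add 133.0.0.0/8 -> H2 at depth 8
  lookup 149.247.0.1: bits 100101011111011100000 walk d0:H2→d1:-→d2:-→d3:-→d4:H2→d5:-→d6:-→d7:-→d8:-→d9:-→d10:-→d11:-→d12:H1→d13:-→d14:-→d15:-→d16:H1→d17:-→d18:-→d19:-→d20:-→d21:- -> H1
  add 208.64.0.0/10 -> H4 at depth 10
  add 129.112.210.32/29 -> H2 at depth 29
  add 128.0.0.0/2 -> H3 at depth 2
  add 149.192.0.0/10 -> H5 at depth 10
  add 129.112.0.0/13 -> H0 at depth 13
  lookup 129.112.210.33: bits 10000001011100001101001000100 walk d0:H2→d1:-→d2:H3→d3:-→d4:-→d5:-→d6:-→d7:-→d8:-→d9:-→d10:-→d11:-→d12:-→d13:H0→d14:-→d15:-→d16:-→d17:-→d18:-→d19:-→d20:-→d21:-→d22:-→d23:-→d24:-→d25:-→d26:-→d27:-→d28:-→d29:H2 -> H2
  lookup 149.247.158.180: bits 1001010111110111 walk d0:H2→d1:-→d2:H3→d3:-→d4:H2→d5:-→d6:-→d7:-→d8:-→d9:-→d10:H5→d11:-→d12:H1→d13:-→d14:-→d15:-→d16:H1 -> H1
  del 208.64.0.0/10 (clear depth 10)
  del 133.0.0.0/8 (clear depth 8)
  add 129.0.0.0/8 -> H0 at depth 8
  lookup 129.227.115.10: bits 10000001 walk d0:H2→d1:-→d2:H3→d3:-→d4:-→d5:-→d6:-→d7:-→d8:H0 -> H0
  add 129.112.210.32/28 -> H4 at depth 28

== LOOKUPS ==
["H0","H1","no-route","H1","no-route","H2","H2","H2","H2","H1","H1","H2","H1","H0"]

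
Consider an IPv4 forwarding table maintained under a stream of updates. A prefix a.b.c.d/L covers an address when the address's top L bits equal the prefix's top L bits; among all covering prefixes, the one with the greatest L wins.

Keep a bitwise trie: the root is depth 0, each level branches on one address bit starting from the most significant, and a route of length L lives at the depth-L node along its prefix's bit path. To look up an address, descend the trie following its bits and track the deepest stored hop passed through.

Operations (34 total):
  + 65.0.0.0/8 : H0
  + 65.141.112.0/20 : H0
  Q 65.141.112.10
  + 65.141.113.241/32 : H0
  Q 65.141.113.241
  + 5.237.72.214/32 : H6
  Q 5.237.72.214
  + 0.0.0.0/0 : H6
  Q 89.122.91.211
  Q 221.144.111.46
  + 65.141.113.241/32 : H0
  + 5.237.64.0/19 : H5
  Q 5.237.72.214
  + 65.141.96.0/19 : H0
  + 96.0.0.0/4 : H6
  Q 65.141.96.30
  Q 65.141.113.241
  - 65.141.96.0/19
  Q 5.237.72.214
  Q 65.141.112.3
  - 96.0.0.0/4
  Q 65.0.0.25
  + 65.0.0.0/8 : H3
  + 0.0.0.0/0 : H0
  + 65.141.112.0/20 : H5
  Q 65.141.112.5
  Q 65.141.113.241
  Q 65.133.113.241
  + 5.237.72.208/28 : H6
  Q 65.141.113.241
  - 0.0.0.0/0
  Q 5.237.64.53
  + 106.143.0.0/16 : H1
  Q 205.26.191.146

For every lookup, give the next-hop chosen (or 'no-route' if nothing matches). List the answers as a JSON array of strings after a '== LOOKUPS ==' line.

Process each operation:
  + 65.0.0.0/8 (H0) depth=8
  + 65.141.112.0/20 (H0) depth=20
  Q 65.141.112.10: descend 01000001100011010111 ; hops seen [H0,H0] ; pick H0
  + 65.141.113.241/32 (H0) depth=32
  Q 65.141.113.241: descend 01000001100011010111000111110001 ; hops seen [H0,H0,H0] ; pick H0
  + 5.237.72.214/32 (H6) depth=32
  Q 5.237.72.214: descend 00000101111011010100100011010110 ; hops seen [H6] ; pick H6
  + 0.0.0.0/0 (H6) depth=0
  Q 89.122.91.211: descend 010 ; hops seen [H6] ; pick H6
  Q 221.144.111.46: descend ε ; hops seen [H6] ; pick H6
  + 65.141.113.241/32 (H0) depth=32
  + 5.237.64.0/19 (H5) depth=19
  Q 5.237.72.214: descend 00000101111011010100100011010110 ; hops seen [H6,H5,H6] ; pick H6
  + 65.141.96.0/19 (H0) depth=19
  + 96.0.0.0/4 (H6) depth=4
  Q 65.141.96.30: descend 0100000110001101011 ; hops seen [H6,H0,H0] ; pick H0
  Q 65.141.113.241: descend 01000001100011010111000111110001 ; hops seen [H6,H0,H0,H0,H0] ; pick H0
  - 65.141.96.0/19 clear@19
  Q 5.237.72.214: descend 00000101111011010100100011010110 ; hops seen [H6,H5,H6] ; pick H6
  Q 65.141.112.3: descend 01000001100011010111000 ; hops seen [H6,H0,H0] ; pick H0
  - 96.0.0.0/4 clear@4
  Q 65.0.0.25: descend 01000001 ; hops seen [H6,H0] ; pick H0
  + 65.0.0.0/8 (H3) depth=8
  + 0.0.0.0/0 (H0) depth=0
  + 65.141.112.0/20 (H5) depth=20
  Q 65.141.112.5: descend 01000001100011010111000 ; hops seen [H0,H3,H5] ; pick H5
  Q 65.141.113.241: descend 01000001100011010111000111110001 ; hops seen [H0,H3,H5,H0] ; pick H0
  Q 65.133.113.241: descend 010000011000 ; hops seen [H0,H3] ; pick H3
  + 5.237.72.208/28 (H6) depth=28
  Q 65.141.113.241: descend 01000001100011010111000111110001 ; hops seen [H0,H3,H5,H0] ; pick H0
  - 0.0.0.0/0 clear@0
  Q 5.237.64.53: descend 00000101111011010100 ; hops seen [H5] ; pick H5
  + 106.143.0.0/16 (H1) depth=16
  Q 205.26.191.146: descend ε ; hops seen [∅] ; pick no-route

== LOOKUPS ==
["H0","H0","H6","H6","H6","H6","H0","H0","H6","H0","H0","H5","H0","H3","H0","H5","no-route"]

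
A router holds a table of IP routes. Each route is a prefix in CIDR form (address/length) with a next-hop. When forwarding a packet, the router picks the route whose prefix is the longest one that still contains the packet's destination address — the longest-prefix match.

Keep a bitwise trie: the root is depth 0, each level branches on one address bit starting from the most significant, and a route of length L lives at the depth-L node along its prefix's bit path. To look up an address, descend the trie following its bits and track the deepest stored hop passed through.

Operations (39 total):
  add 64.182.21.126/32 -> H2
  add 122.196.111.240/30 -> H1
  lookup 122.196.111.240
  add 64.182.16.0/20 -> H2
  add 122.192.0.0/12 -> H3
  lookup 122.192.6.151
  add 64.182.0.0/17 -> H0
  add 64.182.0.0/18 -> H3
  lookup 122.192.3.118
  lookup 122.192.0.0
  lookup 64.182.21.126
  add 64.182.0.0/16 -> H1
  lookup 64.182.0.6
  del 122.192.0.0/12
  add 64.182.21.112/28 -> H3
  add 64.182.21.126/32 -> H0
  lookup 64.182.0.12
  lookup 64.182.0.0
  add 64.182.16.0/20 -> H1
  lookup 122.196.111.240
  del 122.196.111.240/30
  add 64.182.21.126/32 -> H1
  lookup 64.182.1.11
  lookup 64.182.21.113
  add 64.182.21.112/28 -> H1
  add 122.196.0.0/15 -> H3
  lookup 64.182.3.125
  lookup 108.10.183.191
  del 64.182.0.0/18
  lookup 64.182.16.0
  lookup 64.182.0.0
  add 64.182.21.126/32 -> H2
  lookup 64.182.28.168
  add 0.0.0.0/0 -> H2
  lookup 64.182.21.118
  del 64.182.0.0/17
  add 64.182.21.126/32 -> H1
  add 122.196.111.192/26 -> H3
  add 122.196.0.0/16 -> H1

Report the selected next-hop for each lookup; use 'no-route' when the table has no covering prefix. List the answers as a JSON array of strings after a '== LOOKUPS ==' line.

Apply in order:
  + 64.182.21.126/32 (H2) depth=32
  + 122.196.111.240/30 (H1) depth=30
  ? 122.196.111.240  path d0:-→d1:-→d2:-→d3:-→d4:-→d5:-→d6:-→d7:-→d8:-→d9:-→d10:-→d11:-→d12:-→d13:-→d14:-→d15:-→d16:-→d17:-→d18:-→d19:-→d20:-→d21:-→d22:-→d23:-→d24:-→d25:-→d26:-→d27:-→d28:-→d29:-→d30:H1  best=H1
  + 64.182.16.0/20 (H2) depth=20
  + 122.192.0.0/12 (H3) depth=12
  ? 122.192.6.151  path d0:-→d1:-→d2:-→d3:-→d4:-→d5:-→d6:-→d7:-→d8:-→d9:-→d10:-→d11:-→d12:H3→d13:-  best=H3
  + 64.182.0.0/17 (H0) depth=17
  + 64.182.0.0/18 (H3) depth=18
  ? 122.192.3.118  path d0:-→d1:-→d2:-→d3:-→d4:-→d5:-→d6:-→d7:-→d8:-→d9:-→d10:-→d11:-→d12:H3→d13:-  best=H3
  ? 122.192.0.0  path d0:-→d1:-→d2:-→d3:-→d4:-→d5:-→d6:-→d7:-→d8:-→d9:-→d10:-→d11:-→d12:H3→d13:-  best=H3
  ? 64.182.21.126  path d0:-→d1:-→d2:-→d3:-→d4:-→d5:-→d6:-→d7:-→d8:-→d9:-→d10:-→d11:-→d12:-→d13:-→d14:-→d15:-→d16:-→d17:H0→d18:H3→d19:-→d20:H2→d21:-→d22:-→d23:-→d24:-→d25:-→d26:-→d27:-→d28:-→d29:-→d30:-→d31:-→d32:H2  best=H2
  + 64.182.0.0/16 (H1) depth=16
  ? 64.182.0.6  path d0:-→d1:-→d2:-→d3:-→d4:-→d5:-→d6:-→d7:-→d8:-→d9:-→d10:-→d11:-→d12:-→d13:-→d14:-→d15:-→d16:H1→d17:H0→d18:H3→d19:-  best=H3
  del 122.192.0.0/12 (clear depth 12)
  + 64.182.21.112/28 (H3) depth=28
  + 64.182.21.126/32 (H0) depth=32
  ? 64.182.0.12  path d0:-→d1:-→d2:-→d3:-→d4:-→d5:-→d6:-→d7:-→d8:-→d9:-→d10:-→d11:-→d12:-→d13:-→d14:-→d15:-→d16:H1→d17:H0→d18:H3→d19:-  best=H3
  ? 64.182.0.0  path d0:-→d1:-→d2:-→d3:-→d4:-→d5:-→d6:-→d7:-→d8:-→d9:-→d10:-→d11:-→d12:-→d13:-→d14:-→d15:-→d16:H1→d17:H0→d18:H3→d19:-  best=H3
  + 64.182.16.0/20 (H1) depth=20
  ? 122.196.111.240  path d0:-→d1:-→d2:-→d3:-→d4:-→d5:-→d6:-→d7:-→d8:-→d9:-→d10:-→d11:-→d12:-→d13:-→d14:-→d15:-→d16:-→d17:-→d18:-→d19:-→d20:-→d21:-→d22:-→d23:-→d24:-→d25:-→d26:-→d27:-→d28:-→d29:-→d30:H1  best=H1
  del 122.196.111.240/30 (clear depth 30)
  + 64.182.21.126/32 (H1) depth=32
  ? 64.182.1.11  path d0:-→d1:-→d2:-→d3:-→d4:-→d5:-→d6:-→d7:-→d8:-→d9:-→d10:-→d11:-→d12:-→d13:-→d14:-→d15:-→d16:H1→d17:H0→d18:H3→d19:-  best=H3
  ? 64.182.21.113  path d0:-→d1:-→d2:-→d3:-→d4:-→d5:-→d6:-→d7:-→d8:-→d9:-→d10:-→d11:-→d12:-→d13:-→d14:-→d15:-→d16:H1→d17:H0→d18:H3→d19:-→d20:H1→d21:-→d22:-→d23:-→d24:-→d25:-→d26:-→d27:-→d28:H3  best=H3
  + 64.182.21.112/28 (H1) depth=28
  + 122.196.0.0/15 (H3) depth=15
  ? 64.182.3.125  path d0:-→d1:-→d2:-→d3:-→d4:-→d5:-→d6:-→d7:-→d8:-→d9:-→d10:-→d11:-→d12:-→d13:-→d14:-→d15:-→d16:H1→d17:H0→d18:H3→d19:-  best=H3
  ? 108.10.183.191  path d0:-→d1:-→d2:-→d3:-  best=no-route
  del 64.182.0.0/18 (clear depth 18)
  ? 64.182.16.0  path d0:-→d1:-→d2:-→d3:-→d4:-→d5:-→d6:-→d7:-→d8:-→d9:-→d10:-→d11:-→d12:-→d13:-→d14:-→d15:-→d16:H1→d17:H0→d18:-→d19:-→d20:H1→d21:-  best=H1
  ? 64.182.0.0  path d0:-→d1:-→d2:-→d3:-→d4:-→d5:-→d6:-→d7:-→d8:-→d9:-→d10:-→d11:-→d12:-→d13:-→d14:-→d15:-→d16:H1→d17:H0→d18:-→d19:-  best=H0
  + 64.182.21.126/32 (H2) depth=32
  ? 64.182.28.168  path d0:-→d1:-→d2:-→d3:-→d4:-→d5:-→d6:-→d7:-→d8:-→d9:-→d10:-→d11:-→d12:-→d13:-→d14:-→d15:-→d16:H1→d17:H0→d18:-→d19:-→d20:H1  best=H1
  + 0.0.0.0/0 (H2) depth=0
  ? 64.182.21.118  path d0:H2→d1:-→d2:-→d3:-→d4:-→d5:-→d6:-→d7:-→d8:-→d9:-→d10:-→d11:-→d12:-→d13:-→d14:-→d15:-→d16:H1→d17:H0→d18:-→d19:-→d20:H1→d21:-→d22:-→d23:-→d24:-→d25:-→d26:-→d27:-→d28:H1  best=H1
  del 64.182.0.0/17 (clear depth 17)
  + 64.182.21.126/32 (H1) depth=32
  + 122.196.111.192/26 (H3) depth=26
  + 122.196.0.0/16 (H1) depth=16

== LOOKUPS ==
["H1","H3","H3","H3","H2","H3","H3","H3","H1","H3","H3","H3","no-route","H1","H0","H1","H1"]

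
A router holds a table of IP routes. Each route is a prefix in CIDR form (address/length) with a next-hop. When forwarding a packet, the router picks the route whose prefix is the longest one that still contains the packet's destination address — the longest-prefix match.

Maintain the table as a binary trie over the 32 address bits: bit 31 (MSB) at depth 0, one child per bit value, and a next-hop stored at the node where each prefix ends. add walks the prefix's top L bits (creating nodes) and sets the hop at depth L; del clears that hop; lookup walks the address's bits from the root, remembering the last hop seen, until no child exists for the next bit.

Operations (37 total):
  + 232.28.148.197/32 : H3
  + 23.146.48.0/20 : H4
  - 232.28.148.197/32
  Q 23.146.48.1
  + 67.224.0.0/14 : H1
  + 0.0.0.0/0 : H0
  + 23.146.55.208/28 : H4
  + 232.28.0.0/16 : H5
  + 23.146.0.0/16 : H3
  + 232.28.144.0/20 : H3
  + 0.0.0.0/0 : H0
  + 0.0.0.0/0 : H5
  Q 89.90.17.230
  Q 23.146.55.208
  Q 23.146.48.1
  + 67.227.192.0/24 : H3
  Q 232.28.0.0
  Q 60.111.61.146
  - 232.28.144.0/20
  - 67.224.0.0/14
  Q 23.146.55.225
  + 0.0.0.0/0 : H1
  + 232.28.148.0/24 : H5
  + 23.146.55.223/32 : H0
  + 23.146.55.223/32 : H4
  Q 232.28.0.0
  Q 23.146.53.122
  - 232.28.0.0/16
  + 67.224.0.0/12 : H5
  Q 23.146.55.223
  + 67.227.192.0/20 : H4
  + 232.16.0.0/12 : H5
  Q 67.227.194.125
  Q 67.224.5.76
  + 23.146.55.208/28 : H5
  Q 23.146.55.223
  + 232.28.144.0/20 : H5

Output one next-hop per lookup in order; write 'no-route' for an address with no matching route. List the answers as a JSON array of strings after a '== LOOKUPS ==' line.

Apply in order:
  + 232.28.148.197/32 (H3) depth=32
  + 23.146.48.0/20 (H4) depth=20
  - 232.28.148.197/32 clear@32
  ? 23.146.48.1  path d0:-→d1:-→d2:-→d3:-→d4:-→d5:-→d6:-→d7:-→d8:-→d9:-→d10:-→d11:-→d12:-→d13:-→d14:-→d15:-→d16:-→d17:-→d18:-→d19:-→d20:H4  best=H4
  + 67.224.0.0/14 (H1) depth=14
  + 0.0.0.0/0 (H0) depth=0
  + 23.146.55.208/28 (H4) depth=28
  + 232.28.0.0/16 (H5) depth=16
  + 23.146.0.0/16 (H3) depth=16
  + 232.28.144.0/20 (H3) depth=20
  + 0.0.0.0/0 (H0) depth=0
  + 0.0.0.0/0 (H5) depth=0
  ? 89.90.17.230  path d0:H5→d1:-→d2:-→d3:-  best=H5
  ? 23.146.55.208  path d0:H5→d1:-→d2:-→d3:-→d4:-→d5:-→d6:-→d7:-→d8:-→d9:-→d10:-→d11:-→d12:-→d13:-→d14:-→d15:-→d16:H3→d17:-→d18:-→d19:-→d20:H4→d21:-→d22:-→d23:-→d24:-→d25:-→d26:-→d27:-→d28:H4  best=H4
  ? 23.146.48.1  path d0:H5→d1:-→d2:-→d3:-→d4:-→d5:-→d6:-→d7:-→d8:-→d9:-→d10:-→d11:-→d12:-→d13:-→d14:-→d15:-→d16:H3→d17:-→d18:-→d19:-→d20:H4→d21:-  best=H4
  + 67.227.192.0/24 (H3) depth=24
  ? 232.28.0.0  path d0:H5→d1:-→d2:-→d3:-→d4:-→d5:-→d6:-→d7:-→d8:-→d9:-→d10:-→d11:-→d12:-→d13:-→d14:-→d15:-→d16:H5  best=H5
  ? 60.111.61.146  path d0:H5→d1:-→d2:-  best=H5
  - 232.28.144.0/20 clear@20
  - 67.224.0.0/14 clear@14
  ? 23.146.55.225  path d0:H5→d1:-→d2:-→d3:-→d4:-→d5:-→d6:-→d7:-→d8:-→d9:-→d10:-→d11:-→d12:-→d13:-→d14:-→d15:-→d16:H3→d17:-→d18:-→d19:-→d20:H4→d21:-→d22:-→d23:-→d24:-→d25:-→d26:-  best=H4
  + 0.0.0.0/0 (H1) depth=0
  + 232.28.148.0/24 (H5) depth=24
  + 23.146.55.223/32 (H0) depth=32
  + 23.146.55.223/32 (H4) depth=32
  ? 232.28.0.0  path d0:H1→d1:-→d2:-→d3:-→d4:-→d5:-→d6:-→d7:-→d8:-→d9:-→d10:-→d11:-→d12:-→d13:-→d14:-→d15:-→d16:H5  best=H5
  ? 23.146.53.122  path d0:H1→d1:-→d2:-→d3:-→d4:-→d5:-→d6:-→d7:-→d8:-→d9:-→d10:-→d11:-→d12:-→d13:-→d14:-→d15:-→d16:H3→d17:-→d18:-→d19:-→d20:H4→d21:-→d22:-  best=H4
  - 232.28.0.0/16 clear@16
  + 67.224.0.0/12 (H5) depth=12
  ? 23.146.55.223  path d0:H1→d1:-→d2:-→d3:-→d4:-→d5:-→d6:-→d7:-→d8:-→d9:-→d10:-→d11:-→d12:-→d13:-→d14:-→d15:-→d16:H3→d17:-→d18:-→d19:-→d20:H4→d21:-→d22:-→d23:-→d24:-→d25:-→d26:-→d27:-→d28:H4→d29:-→d30:-→d31:-→d32:H4  best=H4
  + 67.227.192.0/20 (H4) depth=20
  + 232.16.0.0/12 (H5) depth=12
  ? 67.227.194.125  path d0:H1→d1:-→d2:-→d3:-→d4:-→d5:-→d6:-→d7:-→d8:-→d9:-→d10:-→d11:-→d12:H5→d13:-→d14:-→d15:-→d16:-→d17:-→d18:-→d19:-→d20:H4→d21:-→d22:-  best=H4
  ? 67.224.5.76  path d0:H1→d1:-→d2:-→d3:-→d4:-→d5:-→d6:-→d7:-→d8:-→d9:-→d10:-→d11:-→d12:H5→d13:-→d14:-  best=H5
  + 23.146.55.208/28 (H5) depth=28
  ? 23.146.55.223  path d0:H1→d1:-→d2:-→d3:-→d4:-→d5:-→d6:-→d7:-→d8:-→d9:-→d10:-→d11:-→d12:-→d13:-→d14:-→d15:-→d16:H3→d17:-→d18:-→d19:-→d20:H4→d21:-→d22:-→d23:-→d24:-→d25:-→d26:-→d27:-→d28:H5→d29:-→d30:-→d31:-→d32:H4  best=H4
  + 232.28.144.0/20 (H5) depth=20

== LOOKUPS ==
["H4","H5","H4","H4","H5","H5","H4","H5","H4","H4","H4","H5","H4"]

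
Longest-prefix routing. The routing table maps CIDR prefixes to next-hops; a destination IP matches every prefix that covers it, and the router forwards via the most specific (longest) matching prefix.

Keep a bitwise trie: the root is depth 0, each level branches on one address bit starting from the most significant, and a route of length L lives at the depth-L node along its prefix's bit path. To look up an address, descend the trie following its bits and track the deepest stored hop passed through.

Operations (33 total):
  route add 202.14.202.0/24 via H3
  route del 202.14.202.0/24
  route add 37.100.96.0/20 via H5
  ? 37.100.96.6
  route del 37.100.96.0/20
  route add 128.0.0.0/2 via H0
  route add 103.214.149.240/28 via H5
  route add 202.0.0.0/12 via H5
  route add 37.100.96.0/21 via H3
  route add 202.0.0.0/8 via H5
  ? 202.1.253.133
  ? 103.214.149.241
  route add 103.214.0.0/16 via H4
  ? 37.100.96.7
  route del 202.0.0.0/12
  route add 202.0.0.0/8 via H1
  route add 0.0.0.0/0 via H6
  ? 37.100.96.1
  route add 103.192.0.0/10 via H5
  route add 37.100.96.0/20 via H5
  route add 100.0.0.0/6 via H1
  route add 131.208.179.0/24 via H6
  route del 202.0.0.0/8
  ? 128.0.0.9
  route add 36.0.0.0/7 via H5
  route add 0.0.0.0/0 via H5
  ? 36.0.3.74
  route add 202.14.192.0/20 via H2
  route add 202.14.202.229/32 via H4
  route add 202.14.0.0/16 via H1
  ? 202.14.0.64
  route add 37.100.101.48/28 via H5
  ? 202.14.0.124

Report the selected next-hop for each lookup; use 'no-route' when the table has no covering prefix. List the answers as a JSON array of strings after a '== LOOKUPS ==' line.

Apply in order:
  add 202.14.202.0/24 -> H3 at depth 24
  - 202.14.202.0/24 clear@24
  add 37.100.96.0/20 -> H5 at depth 20
  Q 37.100.96.6: descend 00100101011001000110 ; hops seen [H5] ; pick H5
  - 37.100.96.0/20 clear@20
  add 128.0.0.0/2 -> H0 at depth 2
  add 103.214.149.240/28 -> H5 at depth 28
  add 202.0.0.0/12 -> H5 at depth 12
  add 37.100.96.0/21 -> H3 at depth 21
  add 202.0.0.0/8 -> H5 at depth 8
  Q 202.1.253.133: descend 110010100000 ; hops seen [H5,H5] ; pick H5
  Q 103.214.149.241: descend 0110011111010110100101011111 ; hops seen [H5] ; pick H5
  add 103.214.0.0/16 -> H4 at depth 16
  Q 37.100.96.7: descend 001001010110010001100 ; hops seen [H3] ; pick H3
  - 202.0.0.0/12 clear@12
  add 202.0.0.0/8 -> H1 at depth 8
  add 0.0.0.0/0 -> H6 at depth 0
  Q 37.100.96.1: descend 001001010110010001100 ; hops seen [H6,H3] ; pick H3
  add 103.192.0.0/10 -> H5 at depth 10
  add 37.100.96.0/20 -> H5 at depth 20
  add 100.0.0.0/6 -> H1 at depth 6
  add 131.208.179.0/24 -> H6 at depth 24
  - 202.0.0.0/8 clear@8
  Q 128.0.0.9: descend 100000 ; hops seen [H6,H0] ; pick H0
  add 36.0.0.0/7 -> H5 at depth 7
  add 0.0.0.0/0 -> H5 at depth 0
  Q 36.0.3.74: descend 0010010 ; hops seen [H5,H5] ; pick H5
  add 202.14.192.0/20 -> H2 at depth 20
  add 202.14.202.229/32 -> H4 at depth 32
  add 202.14.0.0/16 -> H1 at depth 16
  Q 202.14.0.64: descend 1100101000001110 ; hops seen [H5,H1] ; pick H1
  add 37.100.101.48/28 -> H5 at depth 28
  Q 202.14.0.124: descend 1100101000001110 ; hops seen [H5,H1] ; pick H1

== LOOKUPS ==
["H5","H5","H5","H3","H3","H0","H5","H1","H1"]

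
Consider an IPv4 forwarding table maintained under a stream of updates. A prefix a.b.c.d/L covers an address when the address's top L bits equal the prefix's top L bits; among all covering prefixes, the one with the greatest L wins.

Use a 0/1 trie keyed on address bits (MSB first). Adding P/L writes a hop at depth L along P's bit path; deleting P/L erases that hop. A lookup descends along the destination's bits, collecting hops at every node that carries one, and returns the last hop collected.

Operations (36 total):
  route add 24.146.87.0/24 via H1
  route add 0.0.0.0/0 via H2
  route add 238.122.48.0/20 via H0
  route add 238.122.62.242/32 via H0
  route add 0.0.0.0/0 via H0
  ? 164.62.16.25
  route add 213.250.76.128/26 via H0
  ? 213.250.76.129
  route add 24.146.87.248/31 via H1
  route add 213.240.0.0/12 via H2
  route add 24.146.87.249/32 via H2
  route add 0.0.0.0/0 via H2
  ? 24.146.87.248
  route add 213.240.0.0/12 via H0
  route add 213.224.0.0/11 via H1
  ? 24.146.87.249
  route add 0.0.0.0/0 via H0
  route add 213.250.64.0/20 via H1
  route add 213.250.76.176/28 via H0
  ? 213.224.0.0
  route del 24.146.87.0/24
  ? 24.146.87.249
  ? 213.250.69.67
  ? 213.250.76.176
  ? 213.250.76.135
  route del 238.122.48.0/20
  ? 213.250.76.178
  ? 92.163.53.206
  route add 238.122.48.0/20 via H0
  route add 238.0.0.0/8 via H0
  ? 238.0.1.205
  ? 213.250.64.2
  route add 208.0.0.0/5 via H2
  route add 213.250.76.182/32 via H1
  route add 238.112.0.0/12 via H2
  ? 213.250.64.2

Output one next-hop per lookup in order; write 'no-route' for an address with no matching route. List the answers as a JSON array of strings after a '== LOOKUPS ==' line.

Process each operation:
  add 24.146.87.0/24 -> H1 at depth 24
  add 0.0.0.0/0 -> H2 at depth 0
  add 238.122.48.0/20 -> H0 at depth 20
  add 238.122.62.242/32 -> H0 at depth 32
  add 0.0.0.0/0 -> H0 at depth 0
  Q 164.62.16.25: descend 1 ; hops seen [H0] ; pick H0
  add 213.250.76.128/26 -> H0 at depth 26
  Q 213.250.76.129: descend 11010101111110100100110010 ; hops seen [H0,H0] ; pick H0
  add 24.146.87.248/31 -> H1 at depth 31
  add 213.240.0.0/12 -> H2 at depth 12
  add 24.146.87.249/32 -> H2 at depth 32
  add 0.0.0.0/0 -> H2 at depth 0
  Q 24.146.87.248: descend 0001100010010010010101111111100 ; hops seen [H2,H1,H1] ; pick H1
  add 213.240.0.0/12 -> H0 at depth 12
  add 213.224.0.0/11 -> H1 at depth 11
  Q 24.146.87.249: descend 00011000100100100101011111111001 ; hops seen [H2,H1,H1,H2] ; pick H2
  add 0.0.0.0/0 -> H0 at depth 0
  add 213.250.64.0/20 -> H1 at depth 20
  add 213.250.76.176/28 -> H0 at depth 28
  Q 213.224.0.0: descend 11010101111 ; hops seen [H0,H1] ; pick H1
  - 24.146.87.0/24 clear@24
  Q 24.146.87.249: descend 00011000100100100101011111111001 ; hops seen [H0,H1,H2] ; pick H2
  Q 213.250.69.67: descend 11010101111110100100 ; hops seen [H0,H1,H0,H1] ; pick H1
  Q 213.250.76.176: descend 1101010111111010010011001011 ; hops seen [H0,H1,H0,H1,H0,H0] ; pick H0
  Q 213.250.76.135: descend 11010101111110100100110010 ; hops seen [H0,H1,H0,H1,H0] ; pick H0
  - 238.122.48.0/20 clear@20
  Q 213.250.76.178: descend 1101010111111010010011001011 ; hops seen [H0,H1,H0,H1,H0,H0] ; pick H0
  Q 92.163.53.206: descend 0 ; hops seen [H0] ; pick H0
  add 238.122.48.0/20 -> H0 at depth 20
  add 238.0.0.0/8 -> H0 at depth 8
  Q 238.0.1.205: descend 111011100 ; hops seen [H0,H0] ; pick H0
  Q 213.250.64.2: descend 11010101111110100100 ; hops seen [H0,H1,H0,H1] ; pick H1
  add 208.0.0.0/5 -> H2 at depth 5
  add 213.250.76.182/32 -> H1 at depth 32
  add 238.112.0.0/12 -> H2 at depth 12
  Q 213.250.64.2: descend 11010101111110100100 ; hops seen [H0,H2,H1,H0,H1] ; pick H1

== LOOKUPS ==
["H0","H0","H1","H2","H1","H2","H1","H0","H0","H0","H0","H0","H1","H1"]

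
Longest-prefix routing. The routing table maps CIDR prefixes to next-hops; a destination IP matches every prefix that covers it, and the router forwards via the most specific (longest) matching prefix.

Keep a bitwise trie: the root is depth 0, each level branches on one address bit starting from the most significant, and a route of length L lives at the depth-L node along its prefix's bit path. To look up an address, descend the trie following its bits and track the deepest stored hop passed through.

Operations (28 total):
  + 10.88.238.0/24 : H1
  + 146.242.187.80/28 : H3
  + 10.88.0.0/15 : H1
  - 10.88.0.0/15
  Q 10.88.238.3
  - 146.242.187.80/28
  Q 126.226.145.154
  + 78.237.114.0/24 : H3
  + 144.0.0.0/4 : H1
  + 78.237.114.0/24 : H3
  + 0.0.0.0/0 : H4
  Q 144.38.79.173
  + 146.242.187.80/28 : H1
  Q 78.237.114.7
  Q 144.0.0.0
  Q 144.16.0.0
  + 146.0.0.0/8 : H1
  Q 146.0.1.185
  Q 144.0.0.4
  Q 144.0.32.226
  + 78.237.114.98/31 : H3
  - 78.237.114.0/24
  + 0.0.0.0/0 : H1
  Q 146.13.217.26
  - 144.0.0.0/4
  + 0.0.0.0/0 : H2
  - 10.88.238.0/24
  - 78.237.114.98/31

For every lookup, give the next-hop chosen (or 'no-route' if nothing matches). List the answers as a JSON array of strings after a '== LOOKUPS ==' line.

Trace:
  + 10.88.238.0/24 (H1) depth=24
  + 146.242.187.80/28 (H3) depth=28
  + 10.88.0.0/15 (H1) depth=15
  del 10.88.0.0/15 (clear depth 15)
  lookup 10.88.238.3: bits 000010100101100011101110 walk d0:-→d1:-→d2:-→d3:-→d4:-→d5:-→d6:-→d7:-→d8:-→d9:-→d10:-→d11:-→d12:-→d13:-→d14:-→d15:-→d16:-→d17:-→d18:-→d19:-→d20:-→d21:-→d22:-→d23:-→d24:H1 -> H1
  del 146.242.187.80/28 (clear depth 28)
  lookup 126.226.145.154: bits 0 walk d0:-→d1:- -> no-route
  + 78.237.114.0/24 (H3) depth=24
  + 144.0.0.0/4 (H1) depth=4
  + 78.237.114.0/24 (H3) depth=24
  + 0.0.0.0/0 (H4) depth=0
  lookup 144.38.79.173: bits 100100 walk d0:H4→d1:-→d2:-→d3:-→d4:H1→d5:-→d6:- -> H1
  + 146.242.187.80/28 (H1) depth=28
  lookup 78.237.114.7: bits 010011101110110101110010 walk d0:H4→d1:-→d2:-→d3:-→d4:-→d5:-→d6:-→d7:-→d8:-→d9:-→d10:-→d11:-→d12:-→d13:-→d14:-→d15:-→d16:-→d17:-→d18:-→d19:-→d20:-→d21:-→d22:-→d23:-→d24:H3 -> H3
  lookup 144.0.0.0: bits 100100 walk d0:H4→d1:-→d2:-→d3:-→d4:H1→d5:-→d6:- -> H1
  lookup 144.16.0.0: bits 100100 walk d0:H4→d1:-→d2:-→d3:-→d4:H1→d5:-→d6:- -> H1
  + 146.0.0.0/8 (H1) depth=8
  lookup 146.0.1.185: bits 10010010 walk d0:H4→d1:-→d2:-→d3:-→d4:H1→d5:-→d6:-→d7:-→d8:H1 -> H1
  lookup 144.0.0.4: bits 100100 walk d0:H4→d1:-→d2:-→d3:-→d4:H1→d5:-→d6:- -> H1
  lookup 144.0.32.226: bits 100100 walk d0:H4→d1:-→d2:-→d3:-→d4:H1→d5:-→d6:- -> H1
  + 78.237.114.98/31 (H3) depth=31
  del 78.237.114.0/24 (clear depth 24)
  + 0.0.0.0/0 (H1) depth=0
  lookup 146.13.217.26: bits 10010010 walk d0:H1→d1:-→d2:-→d3:-→d4:H1→d5:-→d6:-→d7:-→d8:H1 -> H1
  del 144.0.0.0/4 (clear depth 4)
  + 0.0.0.0/0 (H2) depth=0
  del 10.88.238.0/24 (clear depth 24)
  del 78.237.114.98/31 (clear depth 31)

== LOOKUPS ==
["H1","no-route","H1","H3","H1","H1","H1","H1","H1","H1"]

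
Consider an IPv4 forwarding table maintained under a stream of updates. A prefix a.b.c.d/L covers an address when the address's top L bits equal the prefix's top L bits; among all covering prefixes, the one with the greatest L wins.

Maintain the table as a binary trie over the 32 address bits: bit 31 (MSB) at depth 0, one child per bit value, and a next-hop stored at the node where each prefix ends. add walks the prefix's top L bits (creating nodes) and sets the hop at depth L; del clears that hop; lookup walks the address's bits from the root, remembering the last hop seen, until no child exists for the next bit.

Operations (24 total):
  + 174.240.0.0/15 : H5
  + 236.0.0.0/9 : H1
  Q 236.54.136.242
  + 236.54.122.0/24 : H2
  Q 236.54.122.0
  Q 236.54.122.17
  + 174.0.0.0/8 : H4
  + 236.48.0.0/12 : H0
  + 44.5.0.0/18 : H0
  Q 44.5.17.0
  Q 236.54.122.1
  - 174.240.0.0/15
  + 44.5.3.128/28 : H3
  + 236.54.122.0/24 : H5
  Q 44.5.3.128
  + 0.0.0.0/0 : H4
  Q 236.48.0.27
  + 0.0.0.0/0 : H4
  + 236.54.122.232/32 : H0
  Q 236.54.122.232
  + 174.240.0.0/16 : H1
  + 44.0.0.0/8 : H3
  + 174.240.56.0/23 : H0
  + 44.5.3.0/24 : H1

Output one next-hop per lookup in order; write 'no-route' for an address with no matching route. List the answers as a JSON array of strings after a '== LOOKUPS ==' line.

Trace:
  add 174.240.0.0/15 -> H5 at depth 15
  add 236.0.0.0/9 -> H1 at depth 9
  Q 236.54.136.242: descend 111011000 ; hops seen [H1] ; pick H1
  add 236.54.122.0/24 -> H2 at depth 24
  Q 236.54.122.0: descend 111011000011011001111010 ; hops seen [H1,H2] ; pick H2
  Q 236.54.122.17: descend 111011000011011001111010 ; hops seen [H1,H2] ; pick H2
  add 174.0.0.0/8 -> H4 at depth 8
  add 236.48.0.0/12 -> H0 at depth 12
  add 44.5.0.0/18 -> H0 at depth 18
  Q 44.5.17.0: descend 001011000000010100 ; hops seen [H0] ; pick H0
  Q 236.54.122.1: descend 111011000011011001111010 ; hops seen [H1,H0,H2] ; pick H2
  del 174.240.0.0/15 (clear depth 15)
  add 44.5.3.128/28 -> H3 at depth 28
  add 236.54.122.0/24 -> H5 at depth 24
  Q 44.5.3.128: descend 0010110000000101000000111000 ; hops seen [H0,H3] ; pick H3
  add 0.0.0.0/0 -> H4 at depth 0
  Q 236.48.0.27: descend 1110110000110 ; hops seen [H4,H1,H0] ; pick H0
  add 0.0.0.0/0 -> H4 at depth 0
  add 236.54.122.232/32 -> H0 at depth 32
  Q 236.54.122.232: descend 11101100001101100111101011101000 ; hops seen [H4,H1,H0,H5,H0] ; pick H0
  add 174.240.0.0/16 -> H1 at depth 16
  add 44.0.0.0/8 -> H3 at depth 8
  add 174.240.56.0/23 -> H0 at depth 23
  add 44.5.3.0/24 -> H1 at depth 24

== LOOKUPS ==
["H1","H2","H2","H0","H2","H3","H0","H0"]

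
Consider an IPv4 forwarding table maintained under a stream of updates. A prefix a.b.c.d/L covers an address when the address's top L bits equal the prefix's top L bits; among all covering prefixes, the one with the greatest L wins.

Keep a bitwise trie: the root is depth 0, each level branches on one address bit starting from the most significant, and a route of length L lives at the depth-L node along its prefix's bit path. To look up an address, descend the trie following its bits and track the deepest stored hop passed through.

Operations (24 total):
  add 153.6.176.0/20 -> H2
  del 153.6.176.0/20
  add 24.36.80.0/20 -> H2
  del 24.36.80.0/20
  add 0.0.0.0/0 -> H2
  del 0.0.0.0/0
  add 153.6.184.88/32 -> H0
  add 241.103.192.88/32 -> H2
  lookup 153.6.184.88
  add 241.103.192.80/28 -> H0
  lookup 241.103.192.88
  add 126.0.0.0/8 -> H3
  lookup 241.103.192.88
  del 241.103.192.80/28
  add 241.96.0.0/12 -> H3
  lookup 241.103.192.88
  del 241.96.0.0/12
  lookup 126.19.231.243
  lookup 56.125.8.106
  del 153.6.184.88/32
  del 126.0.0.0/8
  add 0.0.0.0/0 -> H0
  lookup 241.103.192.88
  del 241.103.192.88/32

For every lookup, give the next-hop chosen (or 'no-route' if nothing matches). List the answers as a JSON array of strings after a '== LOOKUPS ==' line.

Apply in order:
  add 153.6.176.0/20 -> H2 at depth 20
  - 153.6.176.0/20 clear@20
  add 24.36.80.0/20 -> H2 at depth 20
  - 24.36.80.0/20 clear@20
  add 0.0.0.0/0 -> H2 at depth 0
  - 0.0.0.0/0 clear@0
  add 153.6.184.88/32 -> H0 at depth 32
  add 241.103.192.88/32 -> H2 at depth 32
  ? 153.6.184.88  path d0:-→d1:-→d2:-→d3:-→d4:-→d5:-→d6:-→d7:-→d8:-→d9:-→d10:-→d11:-→d12:-→d13:-→d14:-→d15:-→d16:-→d17:-→d18:-→d19:-→d20:-→d21:-→d22:-→d23:-→d24:-→d25:-→d26:-→d27:-→d28:-→d29:-→d30:-→d31:-→d32:H0  best=H0
  add 241.103.192.80/28 -> H0 at depth 28
  ? 241.103.192.88  path d0:-→d1:-→d2:-→d3:-→d4:-→d5:-→d6:-→d7:-→d8:-→d9:-→d10:-→d11:-→d12:-→d13:-→d14:-→d15:-→d16:-→d17:-→d18:-→d19:-→d20:-→d21:-→d22:-→d23:-→d24:-→d25:-→d26:-→d27:-→d28:H0→d29:-→d30:-→d31:-→d32:H2  best=H2
  add 126.0.0.0/8 -> H3 at depth 8
  ? 241.103.192.88  path d0:-→d1:-→d2:-→d3:-→d4:-→d5:-→d6:-→d7:-→d8:-→d9:-→d10:-→d11:-→d12:-→d13:-→d14:-→d15:-→d16:-→d17:-→d18:-→d19:-→d20:-→d21:-→d22:-→d23:-→d24:-→d25:-→d26:-→d27:-→d28:H0→d29:-→d30:-→d31:-→d32:H2  best=H2
  - 241.103.192.80/28 clear@28
  add 241.96.0.0/12 -> H3 at depth 12
  ? 241.103.192.88  path d0:-→d1:-→d2:-→d3:-→d4:-→d5:-→d6:-→d7:-→d8:-→d9:-→d10:-→d11:-→d12:H3→d13:-→d14:-→d15:-→d16:-→d17:-→d18:-→d19:-→d20:-→d21:-→d22:-→d23:-→d24:-→d25:-→d26:-→d27:-→d28:-→d29:-→d30:-→d31:-→d32:H2  best=H2
  - 241.96.0.0/12 clear@12
  ? 126.19.231.243  path d0:-→d1:-→d2:-→d3:-→d4:-→d5:-→d6:-→d7:-→d8:H3  best=H3
  ? 56.125.8.106  path d0:-→d1:-→d2:-  best=no-route
  - 153.6.184.88/32 clear@32
  - 126.0.0.0/8 clear@8
  add 0.0.0.0/0 -> H0 at depth 0
  ? 241.103.192.88  path d0:H0→d1:-→d2:-→d3:-→d4:-→d5:-→d6:-→d7:-→d8:-→d9:-→d10:-→d11:-→d12:-→d13:-→d14:-→d15:-→d16:-→d17:-→d18:-→d19:-→d20:-→d21:-→d22:-→d23:-→d24:-→d25:-→d26:-→d27:-→d28:-→d29:-→d30:-→d31:-→d32:H2  best=H2
  - 241.103.192.88/32 clear@32

== LOOKUPS ==
["H0","H2","H2","H2","H3","no-route","H2"]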